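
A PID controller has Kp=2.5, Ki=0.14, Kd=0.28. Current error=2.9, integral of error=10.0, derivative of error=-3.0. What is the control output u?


u = Kp*e + Ki*int(e) + Kd*de/dt
= 2.5*2.9 + 0.14*10.0 + 0.28*(-3.0)
= 7.25 + 1.4 + -0.84
= 7.81


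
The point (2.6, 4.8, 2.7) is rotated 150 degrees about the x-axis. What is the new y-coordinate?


Rotation about x-axis: y' = y*cos(theta) - z*sin(theta)
= 4.8 * -0.866 - 2.7 * 0.5
= -5.5069


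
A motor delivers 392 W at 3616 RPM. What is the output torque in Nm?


omega = 3616 * 2*pi/60 = 378.6666 rad/s
tau = P / omega = 392 / 378.6666
= 1.0352 Nm


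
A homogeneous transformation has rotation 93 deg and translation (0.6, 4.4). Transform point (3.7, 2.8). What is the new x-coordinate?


x' = cos(theta)*px - sin(theta)*py + tx
= -0.0523*3.7 - 0.9986*2.8 + 0.6
= -2.3898


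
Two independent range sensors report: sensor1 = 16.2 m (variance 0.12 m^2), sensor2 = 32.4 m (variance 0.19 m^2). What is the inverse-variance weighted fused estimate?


w1 = (1/var1) / (1/var1 + 1/var2)
   = 8.3333 / (8.3333 + 5.2632) = 0.6129
w2 = 1 - w1 = 0.3871
fused = w1*s1 + w2*s2 = 9.929 + 12.5419
= 22.471 m


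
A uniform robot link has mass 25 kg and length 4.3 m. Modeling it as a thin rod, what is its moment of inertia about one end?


I = (1/3) * m * L^2
= (1/3) * 25 * 4.3^2
= 0.333333 * 25 * 18.49
= 154.0833 kg*m^2


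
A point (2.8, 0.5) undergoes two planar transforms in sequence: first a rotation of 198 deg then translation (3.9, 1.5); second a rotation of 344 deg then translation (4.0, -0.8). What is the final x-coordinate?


After transform 1:
x1 = cos(198)*2.8 - sin(198)*0.5 + 3.9 = 1.3916
y1 = sin(198)*2.8 + cos(198)*0.5 + 1.5 = 0.1592
After transform 2:
x2 = cos(344)*1.3916 - sin(344)*0.1592 + 4.0
= 5.3815


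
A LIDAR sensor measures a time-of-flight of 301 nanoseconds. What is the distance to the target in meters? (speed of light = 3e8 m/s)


tof = 301 ns = 3.01e-07 s
dist = c * tof / 2
= 3e8 * 3.01e-07 / 2
= 45.15 m


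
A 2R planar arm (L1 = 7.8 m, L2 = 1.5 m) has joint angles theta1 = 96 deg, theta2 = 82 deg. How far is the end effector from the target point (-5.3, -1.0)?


End effector via forward kinematics:
x = L1*cos(t1) + L2*cos(t1+t2) = -2.3144
y = L1*sin(t1) + L2*sin(t1+t2) = 7.8096
Distance to target:
d = sqrt((-5.3 - -2.3144)^2 + (-1.0 - 7.8096)^2)
= sqrt(8.9138 + 77.6094)
= 9.3018 m


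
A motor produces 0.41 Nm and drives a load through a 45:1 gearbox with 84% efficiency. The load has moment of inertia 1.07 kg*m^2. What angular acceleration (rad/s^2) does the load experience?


tau_out = tau_motor * N * eta
= 0.41 * 45 * 0.84 = 15.498 Nm
alpha = tau_out / I = 15.498 / 1.07
= 14.4841 rad/s^2


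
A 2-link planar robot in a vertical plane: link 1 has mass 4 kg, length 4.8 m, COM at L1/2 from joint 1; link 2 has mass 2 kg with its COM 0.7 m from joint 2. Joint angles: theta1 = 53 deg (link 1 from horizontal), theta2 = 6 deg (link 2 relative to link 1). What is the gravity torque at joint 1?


Horizontal distance from joint 1 to link-1 COM:
  x_c1 = (L1/2)*cos(t1) = 2.4 * 0.6018 = 1.4444 m
Horizontal distance from joint 1 to link-2 COM:
  x_c2 = L1*cos(t1) + Lc2*cos(t1+t2)
       = 4.8*0.6018 + 0.7*0.515 = 3.2492 m
tau1 = m1*g*x_c1 + m2*g*x_c2
     = 4*9.81*1.4444 + 2*9.81*3.2492
     = 56.6765 + 63.7501
     = 120.4266 Nm


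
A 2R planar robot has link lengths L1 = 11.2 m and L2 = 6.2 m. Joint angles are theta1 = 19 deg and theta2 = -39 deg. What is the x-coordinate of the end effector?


Convert angles to radians: theta1 = 0.3316, theta2 = -0.6807
x = L1*cos(theta1) + L2*cos(theta1+theta2)
x = 10.5898 + 5.8261
x = 16.4159


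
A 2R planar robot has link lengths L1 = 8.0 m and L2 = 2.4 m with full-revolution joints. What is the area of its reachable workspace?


r_max = L1 + L2 = 10.4 m
r_min = |L1 - L2| = 5.6 m
Area = pi*(r_max^2 - r_min^2)
= pi*(108.16 - 31.36)
= pi * 76.8
= 241.2743 m^2


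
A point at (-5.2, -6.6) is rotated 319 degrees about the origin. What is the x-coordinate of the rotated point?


x' = x*cos(theta) - y*sin(theta)
cos(319 deg) = 0.7547, sin(319 deg) = -0.6561
x' = -5.2 * 0.7547 - -6.6 * -0.6561
= -3.9245 - 4.33
= -8.2545


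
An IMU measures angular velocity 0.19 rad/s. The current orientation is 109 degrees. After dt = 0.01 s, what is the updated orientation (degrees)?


delta_theta = w * dt = 0.19 * 0.01 = 0.0019 rad
= 0.1089 deg
theta_new = 109 + 0.1089 = 109.1089 deg


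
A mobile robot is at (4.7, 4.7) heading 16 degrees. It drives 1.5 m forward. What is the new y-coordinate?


y_new = y0 + d*sin(theta)
= 4.7 + 1.5*sin(16)
= 4.7 + 0.4135
= 5.1135


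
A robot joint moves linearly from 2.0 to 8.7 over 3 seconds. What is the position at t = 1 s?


s = t/T = 1/3 = 0.3333
p(t) = p0 + (pf-p0)*s
= 2.0 + (8.7 - 2.0) * 0.3333
= 4.2333


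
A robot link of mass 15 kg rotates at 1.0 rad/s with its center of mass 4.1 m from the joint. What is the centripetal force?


F = m * omega^2 * r
= 15 * 1.0^2 * 4.1
= 15 * 1.0 * 4.1
= 61.5 N


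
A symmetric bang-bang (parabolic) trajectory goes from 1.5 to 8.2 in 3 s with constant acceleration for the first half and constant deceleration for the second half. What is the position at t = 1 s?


Symmetric rest-to-rest: each phase covers (pf-p0)/2 in time T/2. 0.5*a*(T/2)^2 = (pf-p0)/2 => a = 4*(pf-p0)/T^2
a = 4*(8.2-1.5)/3^2 = 2.9778
t = 1 is in the acceleration phase (t <= T/2).
p = p0 + 0.5*a*t^2 = 1.5 + 0.5*2.9778*1^2
= 2.9889


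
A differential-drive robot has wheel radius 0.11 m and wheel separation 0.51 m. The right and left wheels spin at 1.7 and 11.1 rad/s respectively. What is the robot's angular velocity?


vR = r*wR = 0.11*1.7 = 0.187 m/s
vL = r*wL = 0.11*11.1 = 1.221 m/s
v = (vR+vL)/2 = 0.704 m/s
omega = (vR-vL)/L = -2.0275 rad/s
angular velocity = -2.0275 rad/s


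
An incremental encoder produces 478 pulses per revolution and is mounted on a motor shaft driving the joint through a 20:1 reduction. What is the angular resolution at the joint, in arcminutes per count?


counts per rev = 478
effective counts at joint = 478 * 20 = 9560
resolution = 360*60 / 9560
= 2.2594 arcmin/count


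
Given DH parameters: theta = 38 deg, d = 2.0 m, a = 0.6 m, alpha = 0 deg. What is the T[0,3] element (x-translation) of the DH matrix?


T[0,3] = a * cos(theta)
= 0.6 * cos(38 deg)
= 0.6 * 0.788
= 0.4728


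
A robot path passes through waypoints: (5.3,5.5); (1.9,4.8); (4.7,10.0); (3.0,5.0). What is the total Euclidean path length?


Segment lengths:
  seg1 = sqrt((-3.4)^2 + (-0.7)^2) = 3.4713
  seg2 = sqrt((2.8)^2 + (5.2)^2) = 5.9059
  seg3 = sqrt((-1.7)^2 + (-5.0)^2) = 5.2811
Total = 14.6583


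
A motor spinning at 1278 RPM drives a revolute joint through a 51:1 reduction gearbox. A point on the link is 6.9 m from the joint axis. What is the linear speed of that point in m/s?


omega_motor = 1278 * 2*pi/60 = 133.8318 rad/s
omega_joint = omega_motor / 51 = 2.6242 rad/s
v = omega_joint * r = 2.6242 * 6.9
= 18.1067 m/s


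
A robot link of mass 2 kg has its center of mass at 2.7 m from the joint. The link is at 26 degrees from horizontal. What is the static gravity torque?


tau = m*g*L*cos(angle)
= 2 * 9.81 * 2.7 * cos(26 deg)
= 2 * 9.81 * 2.7 * 0.8988
= 47.6127 Nm


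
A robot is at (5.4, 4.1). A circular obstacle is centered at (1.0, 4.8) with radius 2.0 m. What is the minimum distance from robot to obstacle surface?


center_dist = sqrt((5.4-1.0)^2 + (4.1-4.8)^2)
= sqrt(19.36 + 0.49)
= 4.4553
min_dist = center_dist - radius = 4.4553 - 2.0 = 2.4553 m


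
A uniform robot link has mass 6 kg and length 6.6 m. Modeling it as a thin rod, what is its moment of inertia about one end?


I = (1/3) * m * L^2
= (1/3) * 6 * 6.6^2
= 0.333333 * 6 * 43.56
= 87.12 kg*m^2


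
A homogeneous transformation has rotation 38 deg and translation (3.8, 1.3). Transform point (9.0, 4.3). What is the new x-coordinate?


x' = cos(theta)*px - sin(theta)*py + tx
= 0.788*9.0 - 0.6157*4.3 + 3.8
= 8.2448


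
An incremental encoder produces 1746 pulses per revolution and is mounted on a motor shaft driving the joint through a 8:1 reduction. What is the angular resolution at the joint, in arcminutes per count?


counts per rev = 1746
effective counts at joint = 1746 * 8 = 13968
resolution = 360*60 / 13968
= 1.5464 arcmin/count


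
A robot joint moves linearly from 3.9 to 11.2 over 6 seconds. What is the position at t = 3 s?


s = t/T = 3/6 = 0.5
p(t) = p0 + (pf-p0)*s
= 3.9 + (11.2 - 3.9) * 0.5
= 7.55


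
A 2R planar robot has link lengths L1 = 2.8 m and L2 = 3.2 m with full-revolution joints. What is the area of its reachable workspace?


r_max = L1 + L2 = 6.0 m
r_min = |L1 - L2| = 0.4 m
Area = pi*(r_max^2 - r_min^2)
= pi*(36.0 - 0.16)
= pi * 35.84
= 112.5947 m^2


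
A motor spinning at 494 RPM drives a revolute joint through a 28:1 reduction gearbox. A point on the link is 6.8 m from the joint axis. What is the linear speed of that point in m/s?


omega_motor = 494 * 2*pi/60 = 51.7316 rad/s
omega_joint = omega_motor / 28 = 1.8476 rad/s
v = omega_joint * r = 1.8476 * 6.8
= 12.5634 m/s


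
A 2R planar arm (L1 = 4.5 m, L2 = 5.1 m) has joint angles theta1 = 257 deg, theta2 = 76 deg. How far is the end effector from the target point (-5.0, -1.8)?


End effector via forward kinematics:
x = L1*cos(t1) + L2*cos(t1+t2) = 3.5319
y = L1*sin(t1) + L2*sin(t1+t2) = -6.7
Distance to target:
d = sqrt((-5.0 - 3.5319)^2 + (-1.8 - -6.7)^2)
= sqrt(72.7925 + 24.0102)
= 9.8388 m


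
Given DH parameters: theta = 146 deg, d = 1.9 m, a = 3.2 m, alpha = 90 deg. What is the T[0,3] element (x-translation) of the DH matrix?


T[0,3] = a * cos(theta)
= 3.2 * cos(146 deg)
= 3.2 * -0.829
= -2.6529


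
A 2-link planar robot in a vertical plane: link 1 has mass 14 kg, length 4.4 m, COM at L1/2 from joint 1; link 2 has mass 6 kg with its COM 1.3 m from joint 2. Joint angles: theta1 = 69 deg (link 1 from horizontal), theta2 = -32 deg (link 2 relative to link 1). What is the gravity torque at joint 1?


Horizontal distance from joint 1 to link-1 COM:
  x_c1 = (L1/2)*cos(t1) = 2.2 * 0.3584 = 0.7884 m
Horizontal distance from joint 1 to link-2 COM:
  x_c2 = L1*cos(t1) + Lc2*cos(t1+t2)
       = 4.4*0.3584 + 1.3*0.7986 = 2.615 m
tau1 = m1*g*x_c1 + m2*g*x_c2
     = 14*9.81*0.7884 + 6*9.81*2.615
     = 108.2802 + 153.9216
     = 262.2017 Nm


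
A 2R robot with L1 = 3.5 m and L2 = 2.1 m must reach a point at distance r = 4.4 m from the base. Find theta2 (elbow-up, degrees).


cos(theta2) = (r^2 - L1^2 - L2^2) / (2*L1*L2)
cos(theta2) = (19.36 - 12.25 - 4.41) / 14.7
cos(theta2) = 0.183673
theta2 = 79.4162 degrees


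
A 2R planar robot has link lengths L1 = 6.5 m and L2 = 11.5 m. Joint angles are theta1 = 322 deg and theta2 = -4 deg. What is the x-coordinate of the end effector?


Convert angles to radians: theta1 = 5.62, theta2 = -0.0698
x = L1*cos(theta1) + L2*cos(theta1+theta2)
x = 5.1221 + 8.5462
x = 13.6682


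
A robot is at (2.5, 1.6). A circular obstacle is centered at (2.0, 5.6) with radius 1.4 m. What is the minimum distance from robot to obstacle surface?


center_dist = sqrt((2.5-2.0)^2 + (1.6-5.6)^2)
= sqrt(0.25 + 16.0)
= 4.0311
min_dist = center_dist - radius = 4.0311 - 1.4 = 2.6311 m


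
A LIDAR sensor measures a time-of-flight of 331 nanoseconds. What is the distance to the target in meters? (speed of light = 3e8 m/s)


tof = 331 ns = 3.31e-07 s
dist = c * tof / 2
= 3e8 * 3.31e-07 / 2
= 49.65 m


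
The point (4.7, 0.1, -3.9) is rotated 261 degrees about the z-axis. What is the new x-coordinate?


Rotation about z-axis: x' = x*cos(theta) - y*sin(theta)
= 4.7 * -0.1564 - 0.1 * -0.9877
= -0.6365


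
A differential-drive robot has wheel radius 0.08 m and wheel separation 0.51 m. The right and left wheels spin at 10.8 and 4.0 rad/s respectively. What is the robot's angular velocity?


vR = r*wR = 0.08*10.8 = 0.864 m/s
vL = r*wL = 0.08*4.0 = 0.32 m/s
v = (vR+vL)/2 = 0.592 m/s
omega = (vR-vL)/L = 1.0667 rad/s
angular velocity = 1.0667 rad/s


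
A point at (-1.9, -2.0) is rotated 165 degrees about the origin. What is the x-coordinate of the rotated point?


x' = x*cos(theta) - y*sin(theta)
cos(165 deg) = -0.9659, sin(165 deg) = 0.2588
x' = -1.9 * -0.9659 - -2.0 * 0.2588
= 1.8353 - -0.5176
= 2.3529


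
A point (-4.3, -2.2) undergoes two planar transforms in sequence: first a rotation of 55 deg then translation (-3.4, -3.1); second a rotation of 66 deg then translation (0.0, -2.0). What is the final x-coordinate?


After transform 1:
x1 = cos(55)*-4.3 - sin(55)*-2.2 + -3.4 = -4.0642
y1 = sin(55)*-4.3 + cos(55)*-2.2 + -3.1 = -7.8842
After transform 2:
x2 = cos(66)*-4.0642 - sin(66)*-7.8842 + 0.0
= 5.5495


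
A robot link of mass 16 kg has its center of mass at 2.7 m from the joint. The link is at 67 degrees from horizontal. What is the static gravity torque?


tau = m*g*L*cos(angle)
= 16 * 9.81 * 2.7 * cos(67 deg)
= 16 * 9.81 * 2.7 * 0.3907
= 165.5887 Nm


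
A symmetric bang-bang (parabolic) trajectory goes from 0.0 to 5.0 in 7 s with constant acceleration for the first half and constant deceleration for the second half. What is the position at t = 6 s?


Symmetric rest-to-rest: each phase covers (pf-p0)/2 in time T/2. 0.5*a*(T/2)^2 = (pf-p0)/2 => a = 4*(pf-p0)/T^2
a = 4*(5.0-0.0)/7^2 = 0.4082
t = 6 is in the deceleration phase (t > T/2).
p = pf - 0.5*a*(T-t)^2 = 5.0 - 0.5*0.4082*1^2
= 4.7959


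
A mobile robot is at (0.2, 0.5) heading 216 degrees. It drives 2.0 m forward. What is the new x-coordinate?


x_new = x0 + d*cos(theta)
= 0.2 + 2.0*cos(216)
= 0.2 + -1.618
= -1.418


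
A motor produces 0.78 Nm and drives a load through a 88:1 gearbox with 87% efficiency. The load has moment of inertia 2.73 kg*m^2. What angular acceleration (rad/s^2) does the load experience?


tau_out = tau_motor * N * eta
= 0.78 * 88 * 0.87 = 59.7168 Nm
alpha = tau_out / I = 59.7168 / 2.73
= 21.8743 rad/s^2


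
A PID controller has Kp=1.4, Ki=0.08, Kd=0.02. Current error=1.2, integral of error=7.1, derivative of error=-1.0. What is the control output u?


u = Kp*e + Ki*int(e) + Kd*de/dt
= 1.4*1.2 + 0.08*7.1 + 0.02*(-1.0)
= 1.68 + 0.568 + -0.02
= 2.228


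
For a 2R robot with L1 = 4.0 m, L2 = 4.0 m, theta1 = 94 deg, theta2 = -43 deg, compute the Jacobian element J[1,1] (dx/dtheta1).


J[1,1] = -L1*sin(t1) - L2*sin(t1+t2)
= -4.0*sin(94) - 4.0*sin(51)
= -7.0988


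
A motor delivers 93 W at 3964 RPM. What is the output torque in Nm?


omega = 3964 * 2*pi/60 = 415.1091 rad/s
tau = P / omega = 93 / 415.1091
= 0.224 Nm


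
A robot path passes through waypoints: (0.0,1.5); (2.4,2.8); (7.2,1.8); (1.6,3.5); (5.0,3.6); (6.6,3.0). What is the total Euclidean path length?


Segment lengths:
  seg1 = sqrt((2.4)^2 + (1.3)^2) = 2.7295
  seg2 = sqrt((4.8)^2 + (-1.0)^2) = 4.9031
  seg3 = sqrt((-5.6)^2 + (1.7)^2) = 5.8523
  seg4 = sqrt((3.4)^2 + (0.1)^2) = 3.4015
  seg5 = sqrt((1.6)^2 + (-0.6)^2) = 1.7088
Total = 18.5952


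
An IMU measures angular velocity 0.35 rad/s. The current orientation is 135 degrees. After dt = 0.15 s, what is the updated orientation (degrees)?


delta_theta = w * dt = 0.35 * 0.15 = 0.0525 rad
= 3.008 deg
theta_new = 135 + 3.008 = 138.008 deg


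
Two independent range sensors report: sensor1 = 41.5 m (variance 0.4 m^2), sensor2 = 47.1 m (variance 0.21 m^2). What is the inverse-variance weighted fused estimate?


w1 = (1/var1) / (1/var1 + 1/var2)
   = 2.5 / (2.5 + 4.7619) = 0.3443
w2 = 1 - w1 = 0.6557
fused = w1*s1 + w2*s2 = 14.2869 + 30.8852
= 45.1721 m


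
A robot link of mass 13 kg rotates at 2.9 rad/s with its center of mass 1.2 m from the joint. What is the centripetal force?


F = m * omega^2 * r
= 13 * 2.9^2 * 1.2
= 13 * 8.41 * 1.2
= 131.196 N


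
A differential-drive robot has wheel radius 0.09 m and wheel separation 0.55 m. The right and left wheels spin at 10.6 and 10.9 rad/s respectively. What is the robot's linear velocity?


vR = r*wR = 0.09*10.6 = 0.954 m/s
vL = r*wL = 0.09*10.9 = 0.981 m/s
v = (vR+vL)/2 = 0.9675 m/s
omega = (vR-vL)/L = -0.0491 rad/s
linear velocity = 0.9675 m/s


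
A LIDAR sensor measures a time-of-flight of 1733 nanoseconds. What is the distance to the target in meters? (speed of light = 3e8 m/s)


tof = 1733 ns = 1.733e-06 s
dist = c * tof / 2
= 3e8 * 1.733e-06 / 2
= 259.95 m


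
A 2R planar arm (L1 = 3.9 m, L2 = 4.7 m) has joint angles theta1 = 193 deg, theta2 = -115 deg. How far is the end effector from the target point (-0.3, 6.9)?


End effector via forward kinematics:
x = L1*cos(t1) + L2*cos(t1+t2) = -2.8229
y = L1*sin(t1) + L2*sin(t1+t2) = 3.72
Distance to target:
d = sqrt((-0.3 - -2.8229)^2 + (6.9 - 3.72)^2)
= sqrt(6.3648 + 10.1125)
= 4.0592 m


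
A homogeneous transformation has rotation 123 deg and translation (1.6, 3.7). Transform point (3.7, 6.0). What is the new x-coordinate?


x' = cos(theta)*px - sin(theta)*py + tx
= -0.5446*3.7 - 0.8387*6.0 + 1.6
= -5.4472


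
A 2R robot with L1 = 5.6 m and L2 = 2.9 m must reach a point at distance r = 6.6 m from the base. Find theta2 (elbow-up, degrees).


cos(theta2) = (r^2 - L1^2 - L2^2) / (2*L1*L2)
cos(theta2) = (43.56 - 31.36 - 8.41) / 32.48
cos(theta2) = 0.116687
theta2 = 83.2991 degrees


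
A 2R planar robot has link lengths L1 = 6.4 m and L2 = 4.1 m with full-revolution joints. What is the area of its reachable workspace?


r_max = L1 + L2 = 10.5 m
r_min = |L1 - L2| = 2.3 m
Area = pi*(r_max^2 - r_min^2)
= pi*(110.25 - 5.29)
= pi * 104.96
= 329.7416 m^2


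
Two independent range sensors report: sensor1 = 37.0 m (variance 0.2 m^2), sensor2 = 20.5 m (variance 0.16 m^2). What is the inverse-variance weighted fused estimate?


w1 = (1/var1) / (1/var1 + 1/var2)
   = 5.0 / (5.0 + 6.25) = 0.4444
w2 = 1 - w1 = 0.5556
fused = w1*s1 + w2*s2 = 16.4444 + 11.3889
= 27.8333 m


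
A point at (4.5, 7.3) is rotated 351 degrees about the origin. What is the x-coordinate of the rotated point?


x' = x*cos(theta) - y*sin(theta)
cos(351 deg) = 0.9877, sin(351 deg) = -0.1564
x' = 4.5 * 0.9877 - 7.3 * -0.1564
= 4.4446 - -1.142
= 5.5866


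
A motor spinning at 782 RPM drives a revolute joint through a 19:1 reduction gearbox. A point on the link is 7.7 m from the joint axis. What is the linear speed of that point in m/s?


omega_motor = 782 * 2*pi/60 = 81.8908 rad/s
omega_joint = omega_motor / 19 = 4.31 rad/s
v = omega_joint * r = 4.31 * 7.7
= 33.1873 m/s


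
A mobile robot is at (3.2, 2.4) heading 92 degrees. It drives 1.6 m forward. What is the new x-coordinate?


x_new = x0 + d*cos(theta)
= 3.2 + 1.6*cos(92)
= 3.2 + -0.0558
= 3.1442


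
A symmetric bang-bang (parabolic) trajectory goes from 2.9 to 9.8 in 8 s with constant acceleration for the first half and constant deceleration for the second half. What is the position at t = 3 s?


Symmetric rest-to-rest: each phase covers (pf-p0)/2 in time T/2. 0.5*a*(T/2)^2 = (pf-p0)/2 => a = 4*(pf-p0)/T^2
a = 4*(9.8-2.9)/8^2 = 0.4313
t = 3 is in the acceleration phase (t <= T/2).
p = p0 + 0.5*a*t^2 = 2.9 + 0.5*0.4313*3^2
= 4.8406


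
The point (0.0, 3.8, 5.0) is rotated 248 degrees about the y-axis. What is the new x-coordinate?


Rotation about y-axis: x' = x*cos(theta) + z*sin(theta)
= 0.0 * -0.3746 + 5.0 * -0.9272
= -4.6359


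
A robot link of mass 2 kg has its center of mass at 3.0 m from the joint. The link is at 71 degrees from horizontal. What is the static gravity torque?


tau = m*g*L*cos(angle)
= 2 * 9.81 * 3.0 * cos(71 deg)
= 2 * 9.81 * 3.0 * 0.3256
= 19.1629 Nm


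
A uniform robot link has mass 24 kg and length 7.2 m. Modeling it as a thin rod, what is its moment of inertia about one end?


I = (1/3) * m * L^2
= (1/3) * 24 * 7.2^2
= 0.333333 * 24 * 51.84
= 414.72 kg*m^2


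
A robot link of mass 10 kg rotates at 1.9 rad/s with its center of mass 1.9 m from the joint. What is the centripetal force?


F = m * omega^2 * r
= 10 * 1.9^2 * 1.9
= 10 * 3.61 * 1.9
= 68.59 N


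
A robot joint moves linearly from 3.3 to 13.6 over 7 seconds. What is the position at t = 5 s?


s = t/T = 5/7 = 0.7143
p(t) = p0 + (pf-p0)*s
= 3.3 + (13.6 - 3.3) * 0.7143
= 10.6571


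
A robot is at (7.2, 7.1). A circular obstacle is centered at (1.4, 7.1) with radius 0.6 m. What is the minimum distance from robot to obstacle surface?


center_dist = sqrt((7.2-1.4)^2 + (7.1-7.1)^2)
= sqrt(33.64 + 0.0)
= 5.8
min_dist = center_dist - radius = 5.8 - 0.6 = 5.2 m


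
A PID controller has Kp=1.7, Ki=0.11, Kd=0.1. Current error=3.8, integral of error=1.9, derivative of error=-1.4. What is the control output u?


u = Kp*e + Ki*int(e) + Kd*de/dt
= 1.7*3.8 + 0.11*1.9 + 0.1*(-1.4)
= 6.46 + 0.209 + -0.14
= 6.529


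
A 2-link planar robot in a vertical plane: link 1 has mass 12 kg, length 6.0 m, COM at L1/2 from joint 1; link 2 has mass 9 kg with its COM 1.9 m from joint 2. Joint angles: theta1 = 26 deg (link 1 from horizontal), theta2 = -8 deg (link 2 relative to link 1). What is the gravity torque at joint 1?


Horizontal distance from joint 1 to link-1 COM:
  x_c1 = (L1/2)*cos(t1) = 3.0 * 0.8988 = 2.6964 m
Horizontal distance from joint 1 to link-2 COM:
  x_c2 = L1*cos(t1) + Lc2*cos(t1+t2)
       = 6.0*0.8988 + 1.9*0.9511 = 7.1998 m
tau1 = m1*g*x_c1 + m2*g*x_c2
     = 12*9.81*2.6964 + 9*9.81*7.1998
     = 317.4181 + 635.6678
     = 953.0859 Nm


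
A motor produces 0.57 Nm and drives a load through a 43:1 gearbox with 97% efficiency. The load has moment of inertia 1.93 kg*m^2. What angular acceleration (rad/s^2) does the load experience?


tau_out = tau_motor * N * eta
= 0.57 * 43 * 0.97 = 23.7747 Nm
alpha = tau_out / I = 23.7747 / 1.93
= 12.3185 rad/s^2


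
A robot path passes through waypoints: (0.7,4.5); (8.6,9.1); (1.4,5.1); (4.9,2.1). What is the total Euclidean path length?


Segment lengths:
  seg1 = sqrt((7.9)^2 + (4.6)^2) = 9.1417
  seg2 = sqrt((-7.2)^2 + (-4.0)^2) = 8.2365
  seg3 = sqrt((3.5)^2 + (-3.0)^2) = 4.6098
Total = 21.9879


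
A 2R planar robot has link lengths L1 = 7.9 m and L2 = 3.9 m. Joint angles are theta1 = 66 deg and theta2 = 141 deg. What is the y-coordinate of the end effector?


Convert angles to radians: theta1 = 1.1519, theta2 = 2.4609
y = L1*sin(theta1) + L2*sin(theta1+theta2)
y = 7.217 + -1.7706
y = 5.4464


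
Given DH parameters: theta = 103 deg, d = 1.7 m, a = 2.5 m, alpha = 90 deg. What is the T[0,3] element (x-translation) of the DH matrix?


T[0,3] = a * cos(theta)
= 2.5 * cos(103 deg)
= 2.5 * -0.225
= -0.5624


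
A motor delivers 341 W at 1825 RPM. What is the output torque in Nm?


omega = 1825 * 2*pi/60 = 191.1136 rad/s
tau = P / omega = 341 / 191.1136
= 1.7843 Nm


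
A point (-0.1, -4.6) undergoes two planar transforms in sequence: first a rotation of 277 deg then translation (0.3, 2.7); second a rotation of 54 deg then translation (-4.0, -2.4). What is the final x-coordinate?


After transform 1:
x1 = cos(277)*-0.1 - sin(277)*-4.6 + 0.3 = -4.2779
y1 = sin(277)*-0.1 + cos(277)*-4.6 + 2.7 = 2.2387
After transform 2:
x2 = cos(54)*-4.2779 - sin(54)*2.2387 + -4.0
= -8.3256


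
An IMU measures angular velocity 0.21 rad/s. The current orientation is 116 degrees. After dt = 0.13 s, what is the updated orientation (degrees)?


delta_theta = w * dt = 0.21 * 0.13 = 0.0273 rad
= 1.5642 deg
theta_new = 116 + 1.5642 = 117.5642 deg


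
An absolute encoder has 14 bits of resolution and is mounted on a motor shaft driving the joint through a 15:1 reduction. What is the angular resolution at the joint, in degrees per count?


counts = 2^14 = 16384
effective counts at joint = 16384 * 15 = 245760
resolution = 360 / 245760
= 0.0015 deg/count


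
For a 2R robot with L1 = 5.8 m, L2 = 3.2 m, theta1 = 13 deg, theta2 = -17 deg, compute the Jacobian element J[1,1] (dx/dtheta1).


J[1,1] = -L1*sin(t1) - L2*sin(t1+t2)
= -5.8*sin(13) - 3.2*sin(-4)
= -1.0815


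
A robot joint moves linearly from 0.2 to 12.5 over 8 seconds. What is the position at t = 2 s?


s = t/T = 2/8 = 0.25
p(t) = p0 + (pf-p0)*s
= 0.2 + (12.5 - 0.2) * 0.25
= 3.275


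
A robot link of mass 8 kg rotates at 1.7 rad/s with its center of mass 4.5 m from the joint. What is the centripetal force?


F = m * omega^2 * r
= 8 * 1.7^2 * 4.5
= 8 * 2.89 * 4.5
= 104.04 N


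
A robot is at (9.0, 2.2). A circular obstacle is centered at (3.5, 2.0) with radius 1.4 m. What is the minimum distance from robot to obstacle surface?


center_dist = sqrt((9.0-3.5)^2 + (2.2-2.0)^2)
= sqrt(30.25 + 0.04)
= 5.5036
min_dist = center_dist - radius = 5.5036 - 1.4 = 4.1036 m


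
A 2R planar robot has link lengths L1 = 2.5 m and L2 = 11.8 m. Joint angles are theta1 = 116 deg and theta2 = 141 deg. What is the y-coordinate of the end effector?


Convert angles to radians: theta1 = 2.0246, theta2 = 2.4609
y = L1*sin(theta1) + L2*sin(theta1+theta2)
y = 2.247 + -11.4976
y = -9.2506


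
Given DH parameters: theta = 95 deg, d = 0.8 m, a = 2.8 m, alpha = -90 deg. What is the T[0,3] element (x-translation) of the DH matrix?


T[0,3] = a * cos(theta)
= 2.8 * cos(95 deg)
= 2.8 * -0.0872
= -0.244


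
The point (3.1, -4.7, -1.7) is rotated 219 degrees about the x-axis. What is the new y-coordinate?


Rotation about x-axis: y' = y*cos(theta) - z*sin(theta)
= -4.7 * -0.7771 - -1.7 * -0.6293
= 2.5827


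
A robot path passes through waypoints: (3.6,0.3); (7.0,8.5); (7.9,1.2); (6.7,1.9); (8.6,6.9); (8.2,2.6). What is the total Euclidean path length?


Segment lengths:
  seg1 = sqrt((3.4)^2 + (8.2)^2) = 8.8769
  seg2 = sqrt((0.9)^2 + (-7.3)^2) = 7.3553
  seg3 = sqrt((-1.2)^2 + (0.7)^2) = 1.3892
  seg4 = sqrt((1.9)^2 + (5.0)^2) = 5.3488
  seg5 = sqrt((-0.4)^2 + (-4.3)^2) = 4.3186
Total = 27.2888


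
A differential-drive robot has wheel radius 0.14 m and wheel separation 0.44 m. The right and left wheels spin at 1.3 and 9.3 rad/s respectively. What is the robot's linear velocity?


vR = r*wR = 0.14*1.3 = 0.182 m/s
vL = r*wL = 0.14*9.3 = 1.302 m/s
v = (vR+vL)/2 = 0.742 m/s
omega = (vR-vL)/L = -2.5455 rad/s
linear velocity = 0.742 m/s


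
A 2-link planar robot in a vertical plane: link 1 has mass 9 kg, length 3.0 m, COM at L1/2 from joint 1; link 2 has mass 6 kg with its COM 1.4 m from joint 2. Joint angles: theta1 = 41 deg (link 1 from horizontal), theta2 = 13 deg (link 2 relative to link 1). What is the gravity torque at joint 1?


Horizontal distance from joint 1 to link-1 COM:
  x_c1 = (L1/2)*cos(t1) = 1.5 * 0.7547 = 1.1321 m
Horizontal distance from joint 1 to link-2 COM:
  x_c2 = L1*cos(t1) + Lc2*cos(t1+t2)
       = 3.0*0.7547 + 1.4*0.5878 = 3.087 m
tau1 = m1*g*x_c1 + m2*g*x_c2
     = 9*9.81*1.1321 + 6*9.81*3.087
     = 99.95 + 181.7025
     = 281.6524 Nm


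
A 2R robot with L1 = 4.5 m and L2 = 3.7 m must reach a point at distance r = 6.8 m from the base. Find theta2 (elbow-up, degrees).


cos(theta2) = (r^2 - L1^2 - L2^2) / (2*L1*L2)
cos(theta2) = (46.24 - 20.25 - 13.69) / 33.3
cos(theta2) = 0.369369
theta2 = 68.3233 degrees


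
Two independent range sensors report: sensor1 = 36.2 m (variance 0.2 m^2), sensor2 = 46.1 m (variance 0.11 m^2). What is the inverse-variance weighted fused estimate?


w1 = (1/var1) / (1/var1 + 1/var2)
   = 5.0 / (5.0 + 9.0909) = 0.3548
w2 = 1 - w1 = 0.6452
fused = w1*s1 + w2*s2 = 12.8452 + 29.7419
= 42.5871 m


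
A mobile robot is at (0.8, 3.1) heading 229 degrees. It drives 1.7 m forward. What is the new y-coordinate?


y_new = y0 + d*sin(theta)
= 3.1 + 1.7*sin(229)
= 3.1 + -1.283
= 1.817


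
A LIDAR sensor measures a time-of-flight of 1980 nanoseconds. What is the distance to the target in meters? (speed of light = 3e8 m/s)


tof = 1980 ns = 1.98e-06 s
dist = c * tof / 2
= 3e8 * 1.98e-06 / 2
= 297.0 m


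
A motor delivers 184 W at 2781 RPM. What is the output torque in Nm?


omega = 2781 * 2*pi/60 = 291.2256 rad/s
tau = P / omega = 184 / 291.2256
= 0.6318 Nm


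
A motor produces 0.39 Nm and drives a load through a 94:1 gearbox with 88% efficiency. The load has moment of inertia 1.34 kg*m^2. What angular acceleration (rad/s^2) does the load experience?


tau_out = tau_motor * N * eta
= 0.39 * 94 * 0.88 = 32.2608 Nm
alpha = tau_out / I = 32.2608 / 1.34
= 24.0752 rad/s^2


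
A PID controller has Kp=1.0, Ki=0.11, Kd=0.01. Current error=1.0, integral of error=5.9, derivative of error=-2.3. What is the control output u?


u = Kp*e + Ki*int(e) + Kd*de/dt
= 1.0*1.0 + 0.11*5.9 + 0.01*(-2.3)
= 1.0 + 0.649 + -0.023
= 1.626


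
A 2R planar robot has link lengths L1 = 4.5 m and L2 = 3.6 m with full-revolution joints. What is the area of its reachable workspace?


r_max = L1 + L2 = 8.1 m
r_min = |L1 - L2| = 0.9 m
Area = pi*(r_max^2 - r_min^2)
= pi*(65.61 - 0.81)
= pi * 64.8
= 203.5752 m^2


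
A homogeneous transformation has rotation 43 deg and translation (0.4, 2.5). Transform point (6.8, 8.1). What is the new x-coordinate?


x' = cos(theta)*px - sin(theta)*py + tx
= 0.7314*6.8 - 0.682*8.1 + 0.4
= -0.151


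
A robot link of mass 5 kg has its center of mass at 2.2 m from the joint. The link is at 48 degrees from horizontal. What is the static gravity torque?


tau = m*g*L*cos(angle)
= 5 * 9.81 * 2.2 * cos(48 deg)
= 5 * 9.81 * 2.2 * 0.6691
= 72.2059 Nm


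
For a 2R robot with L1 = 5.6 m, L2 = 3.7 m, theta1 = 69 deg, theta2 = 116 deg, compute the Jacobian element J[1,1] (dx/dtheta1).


J[1,1] = -L1*sin(t1) - L2*sin(t1+t2)
= -5.6*sin(69) - 3.7*sin(185)
= -4.9056


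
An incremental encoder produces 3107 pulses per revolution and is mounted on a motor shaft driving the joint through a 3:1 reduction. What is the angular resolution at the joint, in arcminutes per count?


counts per rev = 3107
effective counts at joint = 3107 * 3 = 9321
resolution = 360*60 / 9321
= 2.3173 arcmin/count


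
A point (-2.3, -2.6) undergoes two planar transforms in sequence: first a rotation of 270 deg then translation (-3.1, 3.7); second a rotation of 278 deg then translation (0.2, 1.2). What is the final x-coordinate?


After transform 1:
x1 = cos(270)*-2.3 - sin(270)*-2.6 + -3.1 = -5.7
y1 = sin(270)*-2.3 + cos(270)*-2.6 + 3.7 = 6.0
After transform 2:
x2 = cos(278)*-5.7 - sin(278)*6.0 + 0.2
= 5.3483


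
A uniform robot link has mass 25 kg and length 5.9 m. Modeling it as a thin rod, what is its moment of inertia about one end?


I = (1/3) * m * L^2
= (1/3) * 25 * 5.9^2
= 0.333333 * 25 * 34.81
= 290.0833 kg*m^2


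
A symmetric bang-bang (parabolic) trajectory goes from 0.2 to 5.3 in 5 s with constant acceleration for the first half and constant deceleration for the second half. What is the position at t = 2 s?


Symmetric rest-to-rest: each phase covers (pf-p0)/2 in time T/2. 0.5*a*(T/2)^2 = (pf-p0)/2 => a = 4*(pf-p0)/T^2
a = 4*(5.3-0.2)/5^2 = 0.816
t = 2 is in the acceleration phase (t <= T/2).
p = p0 + 0.5*a*t^2 = 0.2 + 0.5*0.816*2^2
= 1.832


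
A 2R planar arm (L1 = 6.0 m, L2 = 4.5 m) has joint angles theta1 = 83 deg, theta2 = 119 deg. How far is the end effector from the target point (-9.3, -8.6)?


End effector via forward kinematics:
x = L1*cos(t1) + L2*cos(t1+t2) = -3.4411
y = L1*sin(t1) + L2*sin(t1+t2) = 4.2695
Distance to target:
d = sqrt((-9.3 - -3.4411)^2 + (-8.6 - 4.2695)^2)
= sqrt(34.3266 + 165.6252)
= 14.1404 m


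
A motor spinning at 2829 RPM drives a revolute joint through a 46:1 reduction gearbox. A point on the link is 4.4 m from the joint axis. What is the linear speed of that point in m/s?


omega_motor = 2829 * 2*pi/60 = 296.2522 rad/s
omega_joint = omega_motor / 46 = 6.4403 rad/s
v = omega_joint * r = 6.4403 * 4.4
= 28.3372 m/s


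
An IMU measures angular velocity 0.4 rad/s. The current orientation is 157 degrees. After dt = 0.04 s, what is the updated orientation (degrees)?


delta_theta = w * dt = 0.4 * 0.04 = 0.016 rad
= 0.9167 deg
theta_new = 157 + 0.9167 = 157.9167 deg


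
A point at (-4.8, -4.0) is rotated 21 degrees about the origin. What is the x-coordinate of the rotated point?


x' = x*cos(theta) - y*sin(theta)
cos(21 deg) = 0.9336, sin(21 deg) = 0.3584
x' = -4.8 * 0.9336 - -4.0 * 0.3584
= -4.4812 - -1.4335
= -3.0477


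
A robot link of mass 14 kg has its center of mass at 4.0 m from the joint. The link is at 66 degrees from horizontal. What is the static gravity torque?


tau = m*g*L*cos(angle)
= 14 * 9.81 * 4.0 * cos(66 deg)
= 14 * 9.81 * 4.0 * 0.4067
= 223.4448 Nm


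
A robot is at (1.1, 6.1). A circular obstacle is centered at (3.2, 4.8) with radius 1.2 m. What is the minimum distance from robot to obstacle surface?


center_dist = sqrt((1.1-3.2)^2 + (6.1-4.8)^2)
= sqrt(4.41 + 1.69)
= 2.4698
min_dist = center_dist - radius = 2.4698 - 1.2 = 1.2698 m


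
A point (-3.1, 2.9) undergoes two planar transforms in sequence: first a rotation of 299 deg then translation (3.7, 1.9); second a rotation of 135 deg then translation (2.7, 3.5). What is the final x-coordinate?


After transform 1:
x1 = cos(299)*-3.1 - sin(299)*2.9 + 3.7 = 4.7335
y1 = sin(299)*-3.1 + cos(299)*2.9 + 1.9 = 6.0173
After transform 2:
x2 = cos(135)*4.7335 - sin(135)*6.0173 + 2.7
= -4.9019


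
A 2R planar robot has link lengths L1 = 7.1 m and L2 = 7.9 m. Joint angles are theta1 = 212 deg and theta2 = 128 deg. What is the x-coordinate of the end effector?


Convert angles to radians: theta1 = 3.7001, theta2 = 2.234
x = L1*cos(theta1) + L2*cos(theta1+theta2)
x = -6.0211 + 7.4236
x = 1.4024


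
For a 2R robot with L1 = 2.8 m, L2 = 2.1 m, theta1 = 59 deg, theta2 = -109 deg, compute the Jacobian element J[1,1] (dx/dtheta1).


J[1,1] = -L1*sin(t1) - L2*sin(t1+t2)
= -2.8*sin(59) - 2.1*sin(-50)
= -0.7914


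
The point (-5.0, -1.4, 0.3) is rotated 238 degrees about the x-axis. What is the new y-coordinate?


Rotation about x-axis: y' = y*cos(theta) - z*sin(theta)
= -1.4 * -0.5299 - 0.3 * -0.848
= 0.9963


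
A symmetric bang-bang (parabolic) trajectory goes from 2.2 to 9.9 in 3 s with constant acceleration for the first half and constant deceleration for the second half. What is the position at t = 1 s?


Symmetric rest-to-rest: each phase covers (pf-p0)/2 in time T/2. 0.5*a*(T/2)^2 = (pf-p0)/2 => a = 4*(pf-p0)/T^2
a = 4*(9.9-2.2)/3^2 = 3.4222
t = 1 is in the acceleration phase (t <= T/2).
p = p0 + 0.5*a*t^2 = 2.2 + 0.5*3.4222*1^2
= 3.9111


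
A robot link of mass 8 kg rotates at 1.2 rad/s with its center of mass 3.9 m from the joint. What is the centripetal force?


F = m * omega^2 * r
= 8 * 1.2^2 * 3.9
= 8 * 1.44 * 3.9
= 44.928 N


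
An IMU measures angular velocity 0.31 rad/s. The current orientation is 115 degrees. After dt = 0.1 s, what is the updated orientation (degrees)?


delta_theta = w * dt = 0.31 * 0.1 = 0.031 rad
= 1.7762 deg
theta_new = 115 + 1.7762 = 116.7762 deg


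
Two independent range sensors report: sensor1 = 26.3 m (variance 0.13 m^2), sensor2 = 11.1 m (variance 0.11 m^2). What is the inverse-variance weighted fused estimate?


w1 = (1/var1) / (1/var1 + 1/var2)
   = 7.6923 / (7.6923 + 9.0909) = 0.4583
w2 = 1 - w1 = 0.5417
fused = w1*s1 + w2*s2 = 12.0542 + 6.0125
= 18.0667 m


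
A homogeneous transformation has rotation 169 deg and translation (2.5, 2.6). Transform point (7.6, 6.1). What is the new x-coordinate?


x' = cos(theta)*px - sin(theta)*py + tx
= -0.9816*7.6 - 0.1908*6.1 + 2.5
= -6.1243


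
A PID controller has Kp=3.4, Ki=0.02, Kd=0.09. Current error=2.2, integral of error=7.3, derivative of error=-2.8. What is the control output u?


u = Kp*e + Ki*int(e) + Kd*de/dt
= 3.4*2.2 + 0.02*7.3 + 0.09*(-2.8)
= 7.48 + 0.146 + -0.252
= 7.374


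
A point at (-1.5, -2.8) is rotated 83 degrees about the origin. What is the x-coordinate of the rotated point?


x' = x*cos(theta) - y*sin(theta)
cos(83 deg) = 0.1219, sin(83 deg) = 0.9925
x' = -1.5 * 0.1219 - -2.8 * 0.9925
= -0.1828 - -2.7791
= 2.5963


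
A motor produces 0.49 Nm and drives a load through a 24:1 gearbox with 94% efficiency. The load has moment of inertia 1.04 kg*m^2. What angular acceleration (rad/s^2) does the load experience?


tau_out = tau_motor * N * eta
= 0.49 * 24 * 0.94 = 11.0544 Nm
alpha = tau_out / I = 11.0544 / 1.04
= 10.6292 rad/s^2


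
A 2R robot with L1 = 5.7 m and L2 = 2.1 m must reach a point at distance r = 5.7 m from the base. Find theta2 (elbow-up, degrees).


cos(theta2) = (r^2 - L1^2 - L2^2) / (2*L1*L2)
cos(theta2) = (32.49 - 32.49 - 4.41) / 23.94
cos(theta2) = -0.184211
theta2 = 100.6151 degrees


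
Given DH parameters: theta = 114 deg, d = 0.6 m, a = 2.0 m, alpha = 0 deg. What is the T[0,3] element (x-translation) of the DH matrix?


T[0,3] = a * cos(theta)
= 2.0 * cos(114 deg)
= 2.0 * -0.4067
= -0.8135


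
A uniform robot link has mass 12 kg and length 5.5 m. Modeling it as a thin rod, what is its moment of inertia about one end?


I = (1/3) * m * L^2
= (1/3) * 12 * 5.5^2
= 0.333333 * 12 * 30.25
= 121.0 kg*m^2


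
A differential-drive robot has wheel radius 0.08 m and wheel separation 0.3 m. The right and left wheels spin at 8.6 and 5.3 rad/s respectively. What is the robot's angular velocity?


vR = r*wR = 0.08*8.6 = 0.688 m/s
vL = r*wL = 0.08*5.3 = 0.424 m/s
v = (vR+vL)/2 = 0.556 m/s
omega = (vR-vL)/L = 0.88 rad/s
angular velocity = 0.88 rad/s


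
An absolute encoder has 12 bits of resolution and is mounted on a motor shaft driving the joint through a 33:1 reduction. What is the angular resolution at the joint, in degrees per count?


counts = 2^12 = 4096
effective counts at joint = 4096 * 33 = 135168
resolution = 360 / 135168
= 0.0027 deg/count


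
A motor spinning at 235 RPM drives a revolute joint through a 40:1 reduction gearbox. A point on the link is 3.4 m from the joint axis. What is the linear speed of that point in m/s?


omega_motor = 235 * 2*pi/60 = 24.6091 rad/s
omega_joint = omega_motor / 40 = 0.6152 rad/s
v = omega_joint * r = 0.6152 * 3.4
= 2.0918 m/s


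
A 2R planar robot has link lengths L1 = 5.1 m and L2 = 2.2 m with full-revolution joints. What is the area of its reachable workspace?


r_max = L1 + L2 = 7.3 m
r_min = |L1 - L2| = 2.9 m
Area = pi*(r_max^2 - r_min^2)
= pi*(53.29 - 8.41)
= pi * 44.88
= 140.9947 m^2


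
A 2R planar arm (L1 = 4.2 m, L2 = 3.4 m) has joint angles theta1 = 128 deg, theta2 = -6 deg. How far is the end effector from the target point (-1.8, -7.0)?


End effector via forward kinematics:
x = L1*cos(t1) + L2*cos(t1+t2) = -4.3875
y = L1*sin(t1) + L2*sin(t1+t2) = 6.193
Distance to target:
d = sqrt((-1.8 - -4.3875)^2 + (-7.0 - 6.193)^2)
= sqrt(6.6952 + 174.0555)
= 13.4444 m


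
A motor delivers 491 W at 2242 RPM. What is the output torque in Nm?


omega = 2242 * 2*pi/60 = 234.7817 rad/s
tau = P / omega = 491 / 234.7817
= 2.0913 Nm


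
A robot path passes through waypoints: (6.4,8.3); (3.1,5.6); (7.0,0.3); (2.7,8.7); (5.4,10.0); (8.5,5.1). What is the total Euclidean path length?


Segment lengths:
  seg1 = sqrt((-3.3)^2 + (-2.7)^2) = 4.2638
  seg2 = sqrt((3.9)^2 + (-5.3)^2) = 6.5803
  seg3 = sqrt((-4.3)^2 + (8.4)^2) = 9.4366
  seg4 = sqrt((2.7)^2 + (1.3)^2) = 2.9967
  seg5 = sqrt((3.1)^2 + (-4.9)^2) = 5.7983
Total = 29.0756


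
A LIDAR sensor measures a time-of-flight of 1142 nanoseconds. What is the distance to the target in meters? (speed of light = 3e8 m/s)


tof = 1142 ns = 1.142e-06 s
dist = c * tof / 2
= 3e8 * 1.142e-06 / 2
= 171.3 m


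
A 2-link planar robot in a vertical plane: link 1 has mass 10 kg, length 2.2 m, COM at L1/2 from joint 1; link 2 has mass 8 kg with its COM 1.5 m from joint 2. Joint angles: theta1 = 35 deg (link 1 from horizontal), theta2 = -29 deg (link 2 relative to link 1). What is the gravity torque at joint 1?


Horizontal distance from joint 1 to link-1 COM:
  x_c1 = (L1/2)*cos(t1) = 1.1 * 0.8192 = 0.9011 m
Horizontal distance from joint 1 to link-2 COM:
  x_c2 = L1*cos(t1) + Lc2*cos(t1+t2)
       = 2.2*0.8192 + 1.5*0.9945 = 3.2939 m
tau1 = m1*g*x_c1 + m2*g*x_c2
     = 10*9.81*0.9011 + 8*9.81*3.2939
     = 88.3947 + 258.5066
     = 346.9013 Nm
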